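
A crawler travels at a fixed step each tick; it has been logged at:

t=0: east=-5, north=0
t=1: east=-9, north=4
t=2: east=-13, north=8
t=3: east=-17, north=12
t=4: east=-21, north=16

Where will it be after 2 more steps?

Each step adds (-4, +4) to the position.
step 5: east=-21, north=16 + (-4, +4) → east=-25, north=20
step 6: east=-25, north=20 + (-4, +4) → east=-29, north=24

east=-29, north=24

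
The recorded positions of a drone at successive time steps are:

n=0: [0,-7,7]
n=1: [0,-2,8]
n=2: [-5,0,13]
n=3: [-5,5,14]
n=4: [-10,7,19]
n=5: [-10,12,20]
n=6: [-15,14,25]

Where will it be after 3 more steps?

[-20,26,32]

The moves between consecutive positions are [+0,+5,+1], [-5,+2,+5], [+0,+5,+1], [-5,+2,+5], [+0,+5,+1], [-5,+2,+5]; they repeat the 2-cycle [[+0,+5,+1], [-5,+2,+5]].
step 7: apply [+0,+5,+1] → [-15,19,26]
step 8: apply [-5,+2,+5] → [-20,21,31]
step 9: apply [+0,+5,+1] → [-20,26,32]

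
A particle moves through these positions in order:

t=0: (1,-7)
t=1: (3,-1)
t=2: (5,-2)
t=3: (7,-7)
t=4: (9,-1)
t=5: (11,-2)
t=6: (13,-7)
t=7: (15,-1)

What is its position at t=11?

(23,-2)

First: linear, +2 per step → 23 at step 11.
Second: cycles through -7, -1, -2 every 3 steps. Step 11 lands at position 2 of the cycle → -2.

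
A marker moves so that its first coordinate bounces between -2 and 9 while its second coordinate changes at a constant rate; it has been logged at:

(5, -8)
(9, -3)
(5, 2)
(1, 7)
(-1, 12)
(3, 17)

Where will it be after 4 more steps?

(-1, 37)

The first coordinate reflects between -2 and 9, moving 4 per step.
  step 6: 3 → 7
  step 7: 7 → 7
  step 8: 7 → 3
  step 9: 3 → -1
The second coordinate changes by +5 each step: at step 9 it is 37.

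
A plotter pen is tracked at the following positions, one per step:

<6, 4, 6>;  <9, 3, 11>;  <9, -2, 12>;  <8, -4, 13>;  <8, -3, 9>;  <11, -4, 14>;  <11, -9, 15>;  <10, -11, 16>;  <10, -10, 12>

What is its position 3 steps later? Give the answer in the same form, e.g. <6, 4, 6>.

<12, -18, 19>

Step-to-step displacements: <+3, -1, +5>, <+0, -5, +1>, <-1, -2, +1>, <+0, +1, -4>, <+3, -1, +5>, <+0, -5, +1>, <-1, -2, +1>, <+0, +1, -4> — a repeating cycle of length 4.
step 9: apply <+3, -1, +5> → <13, -11, 17>
step 10: apply <+0, -5, +1> → <13, -16, 18>
step 11: apply <-1, -2, +1> → <12, -18, 19>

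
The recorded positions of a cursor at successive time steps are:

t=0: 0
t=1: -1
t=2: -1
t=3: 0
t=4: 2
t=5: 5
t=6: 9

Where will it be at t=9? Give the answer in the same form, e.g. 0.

First differences are -1, +0, +1, +2, +3, +4; their common second difference is +1 (constant acceleration).
step 7: 9 + 5 → 14
step 8: 14 + 6 → 20
step 9: 20 + 7 → 27

27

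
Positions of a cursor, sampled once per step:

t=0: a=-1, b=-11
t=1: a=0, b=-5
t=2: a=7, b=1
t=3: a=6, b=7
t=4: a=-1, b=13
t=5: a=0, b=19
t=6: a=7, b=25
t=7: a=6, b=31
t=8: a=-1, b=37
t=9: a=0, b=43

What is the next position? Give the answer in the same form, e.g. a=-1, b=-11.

a=7, b=49

The a coordinate repeats the cycle [-1, 0, 7, 6] with period 4; step 10 mod 4 = 2, giving 7.
The b coordinate changes by +6 each step, so at step 10 it is -11 + 10·(6) = 49.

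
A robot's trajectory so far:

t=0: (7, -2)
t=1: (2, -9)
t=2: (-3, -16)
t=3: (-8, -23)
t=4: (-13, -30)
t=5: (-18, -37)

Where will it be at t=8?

Constant displacement of (-5, -7) per step.
step 6: (-18, -37) + (-5, -7) → (-23, -44)
step 7: (-23, -44) + (-5, -7) → (-28, -51)
step 8: (-28, -51) + (-5, -7) → (-33, -58)

(-33, -58)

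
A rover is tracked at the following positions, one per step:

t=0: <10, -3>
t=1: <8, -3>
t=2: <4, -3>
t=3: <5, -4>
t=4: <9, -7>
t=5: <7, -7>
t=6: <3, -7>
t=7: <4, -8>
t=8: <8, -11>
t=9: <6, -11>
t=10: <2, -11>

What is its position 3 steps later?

<5, -15>

Step-to-step displacements: <-2, +0>, <-4, +0>, <+1, -1>, <+4, -3>, <-2, +0>, <-4, +0>, <+1, -1>, <+4, -3>, <-2, +0>, <-4, +0> — a repeating cycle of length 4.
step 11: apply <+1, -1> → <3, -12>
step 12: apply <+4, -3> → <7, -15>
step 13: apply <-2, +0> → <5, -15>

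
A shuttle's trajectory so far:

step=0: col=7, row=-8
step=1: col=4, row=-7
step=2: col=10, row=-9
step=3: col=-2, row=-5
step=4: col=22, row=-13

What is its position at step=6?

col=70, row=-29

Consecutive displacements (-3,+1), (+6,-2), (-12,+4), (+24,-8) scale by a factor of -2 each step.
step 5: col=22, row=-13 + (-48,+16) → col=-26, row=3
step 6: col=-26, row=3 + (+96,-32) → col=70, row=-29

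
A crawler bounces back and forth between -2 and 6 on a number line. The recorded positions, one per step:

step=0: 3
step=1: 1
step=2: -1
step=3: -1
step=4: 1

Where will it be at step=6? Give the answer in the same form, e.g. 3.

The value travels 2 per step and bounces off the walls at -2 and 6.
  step 5: 1 → 3
  step 6: 3 → 5

5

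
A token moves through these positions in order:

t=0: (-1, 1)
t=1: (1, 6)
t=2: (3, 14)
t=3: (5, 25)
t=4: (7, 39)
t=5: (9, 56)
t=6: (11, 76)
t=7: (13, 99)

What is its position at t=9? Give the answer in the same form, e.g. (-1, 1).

(17, 154)

First differences are (+2, +5), (+2, +8), (+2, +11), (+2, +14), (+2, +17), (+2, +20), (+2, +23); their common second difference is (+0, +3) (constant acceleration).
step 8: (13, 99) + (+2, +26) → (15, 125)
step 9: (15, 125) + (+2, +29) → (17, 154)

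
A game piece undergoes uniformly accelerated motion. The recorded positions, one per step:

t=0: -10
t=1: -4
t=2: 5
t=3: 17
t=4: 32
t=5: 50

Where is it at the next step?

71

Taking differences between consecutive positions: +6, +9, +12, +15, +18. These grow by +3 each step.
step 6: 50 + 21 → 71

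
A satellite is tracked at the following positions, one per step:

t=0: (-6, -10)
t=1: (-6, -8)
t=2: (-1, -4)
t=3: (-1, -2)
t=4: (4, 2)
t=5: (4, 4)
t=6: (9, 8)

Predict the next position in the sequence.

The moves between consecutive positions are (+0, +2), (+5, +4), (+0, +2), (+5, +4), (+0, +2), (+5, +4); they repeat the 2-cycle [(+0, +2), (+5, +4)].
step 7: apply (+0, +2) → (9, 10)

(9, 10)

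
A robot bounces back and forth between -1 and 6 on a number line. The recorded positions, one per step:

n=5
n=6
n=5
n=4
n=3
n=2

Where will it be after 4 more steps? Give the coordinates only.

n=0

The value reflects between -1 and 6, moving 1 per step.
  step 6: 2 → 1
  step 7: 1 → 0
  step 8: 0 → -1
  step 9: -1 → 0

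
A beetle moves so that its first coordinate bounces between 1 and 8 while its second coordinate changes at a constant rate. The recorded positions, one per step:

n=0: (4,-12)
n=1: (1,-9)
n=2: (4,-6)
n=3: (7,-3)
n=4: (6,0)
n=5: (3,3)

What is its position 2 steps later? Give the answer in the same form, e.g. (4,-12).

(5,9)

The first coordinate reflects between 1 and 8, moving 3 per step.
  step 6: 3 → 2
  step 7: 2 → 5
The second coordinate changes by +3 each step: at step 7 it is 9.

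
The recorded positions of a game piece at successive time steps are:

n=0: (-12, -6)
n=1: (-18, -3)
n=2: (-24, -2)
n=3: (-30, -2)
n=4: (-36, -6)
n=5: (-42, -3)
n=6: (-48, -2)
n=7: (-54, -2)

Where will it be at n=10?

First: linear, -6 per step → -72 at step 10.
Second: cycles through -6, -3, -2, -2 every 4 steps. Step 10 lands at position 2 of the cycle → -2.

(-72, -2)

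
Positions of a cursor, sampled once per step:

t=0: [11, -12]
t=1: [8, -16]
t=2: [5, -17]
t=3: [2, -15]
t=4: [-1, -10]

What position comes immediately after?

[-4, -2]

Successive displacements: [-3, -4], [-3, -1], [-3, +2], [-3, +5] — each changes by [+0, +3].
step 5: [-1, -10] + [-3, +8] → [-4, -2]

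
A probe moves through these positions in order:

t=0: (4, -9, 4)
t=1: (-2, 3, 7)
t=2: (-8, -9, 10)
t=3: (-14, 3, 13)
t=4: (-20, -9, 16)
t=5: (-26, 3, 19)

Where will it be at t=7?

The first coordinate changes by -6 each step, so at step 7 it is 4 + 7·(-6) = -38.
The second coordinate repeats the cycle [-9, 3] with period 2; step 7 mod 2 = 1, giving 3.
The third coordinate changes by +3 each step, so at step 7 it is 4 + 7·(3) = 25.

(-38, 3, 25)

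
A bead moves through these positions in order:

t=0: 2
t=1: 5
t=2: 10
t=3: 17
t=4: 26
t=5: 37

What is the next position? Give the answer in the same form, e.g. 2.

50

Successive displacements: +3, +5, +7, +9, +11 — each changes by +2.
step 6: 37 + 13 → 50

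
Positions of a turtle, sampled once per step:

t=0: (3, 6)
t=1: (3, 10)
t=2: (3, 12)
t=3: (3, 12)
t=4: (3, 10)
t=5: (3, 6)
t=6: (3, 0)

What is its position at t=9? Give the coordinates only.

(3, -30)

Successive displacements: (+0, +4), (+0, +2), (+0, +0), (+0, -2), (+0, -4), (+0, -6) — each changes by (+0, -2).
step 7: (3, 0) + (+0, -8) → (3, -8)
step 8: (3, -8) + (+0, -10) → (3, -18)
step 9: (3, -18) + (+0, -12) → (3, -30)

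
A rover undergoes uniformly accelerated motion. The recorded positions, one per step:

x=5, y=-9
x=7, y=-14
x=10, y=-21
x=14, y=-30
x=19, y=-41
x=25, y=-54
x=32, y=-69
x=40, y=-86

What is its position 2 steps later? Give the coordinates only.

Taking differences between consecutive positions: (+2,-5), (+3,-7), (+4,-9), (+5,-11), (+6,-13), (+7,-15), (+8,-17). These grow by (+1,-2) each step.
step 8: x=40, y=-86 + (+9,-19) → x=49, y=-105
step 9: x=49, y=-105 + (+10,-21) → x=59, y=-126

x=59, y=-126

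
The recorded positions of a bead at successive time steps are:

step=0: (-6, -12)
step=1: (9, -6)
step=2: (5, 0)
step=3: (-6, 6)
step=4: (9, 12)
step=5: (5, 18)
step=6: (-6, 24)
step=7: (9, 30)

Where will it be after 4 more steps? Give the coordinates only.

(5, 54)

First: cycles through -6, 9, 5 every 3 steps. Step 11 lands at position 2 of the cycle → 5.
Second: linear, +6 per step → 54 at step 11.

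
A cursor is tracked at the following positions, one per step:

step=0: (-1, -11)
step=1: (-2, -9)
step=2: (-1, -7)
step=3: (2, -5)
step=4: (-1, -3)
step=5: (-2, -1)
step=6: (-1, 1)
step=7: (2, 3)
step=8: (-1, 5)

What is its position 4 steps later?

(-1, 13)

The first coordinate repeats the cycle [-1, -2, -1, 2] with period 4; step 12 mod 4 = 0, giving -1.
The second coordinate changes by +2 each step, so at step 12 it is -11 + 12·(2) = 13.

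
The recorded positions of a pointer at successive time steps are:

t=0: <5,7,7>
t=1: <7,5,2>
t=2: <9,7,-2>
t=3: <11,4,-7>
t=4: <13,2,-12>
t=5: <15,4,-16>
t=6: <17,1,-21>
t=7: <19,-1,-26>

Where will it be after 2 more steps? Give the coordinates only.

Differencing gives <+2,-2,-5>, <+2,+2,-4>, <+2,-3,-5>, <+2,-2,-5>, <+2,+2,-4>, <+2,-3,-5>, <+2,-2,-5>. This is the pattern <+2,-2,-5>, <+2,+2,-4>, <+2,-3,-5> repeated.
step 8: apply <+2,+2,-4> → <21,1,-30>
step 9: apply <+2,-3,-5> → <23,-2,-35>

<23,-2,-35>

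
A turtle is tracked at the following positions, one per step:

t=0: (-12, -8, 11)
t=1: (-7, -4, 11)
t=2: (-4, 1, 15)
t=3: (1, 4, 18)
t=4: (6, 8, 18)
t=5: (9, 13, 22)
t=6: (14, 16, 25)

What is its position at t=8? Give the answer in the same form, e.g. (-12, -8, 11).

(22, 25, 29)

The moves between consecutive positions are (+5, +4, +0), (+3, +5, +4), (+5, +3, +3), (+5, +4, +0), (+3, +5, +4), (+5, +3, +3); they repeat the 3-cycle [(+5, +4, +0), (+3, +5, +4), (+5, +3, +3)].
step 7: apply (+5, +4, +0) → (19, 20, 25)
step 8: apply (+3, +5, +4) → (22, 25, 29)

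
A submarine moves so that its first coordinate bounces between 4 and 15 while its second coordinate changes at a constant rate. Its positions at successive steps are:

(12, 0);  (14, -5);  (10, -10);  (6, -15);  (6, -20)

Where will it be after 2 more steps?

(14, -30)

The first coordinate travels 4 per step and bounces off the walls at 4 and 15.
  step 5: 6 → 10
  step 6: 10 → 14
The second coordinate changes by -5 each step: at step 6 it is -30.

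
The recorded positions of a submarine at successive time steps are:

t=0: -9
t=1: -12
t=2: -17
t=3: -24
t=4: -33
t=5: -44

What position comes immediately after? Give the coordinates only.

First differences are -3, -5, -7, -9, -11; their common second difference is -2 (constant acceleration).
step 6: -44 − 13 → -57

-57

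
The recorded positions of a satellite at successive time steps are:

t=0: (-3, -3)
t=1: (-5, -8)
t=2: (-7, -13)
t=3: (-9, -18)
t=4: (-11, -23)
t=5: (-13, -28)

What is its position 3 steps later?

(-19, -43)

Each step adds (-2, -5) to the position.
step 6: (-13, -28) + (-2, -5) → (-15, -33)
step 7: (-15, -33) + (-2, -5) → (-17, -38)
step 8: (-17, -38) + (-2, -5) → (-19, -43)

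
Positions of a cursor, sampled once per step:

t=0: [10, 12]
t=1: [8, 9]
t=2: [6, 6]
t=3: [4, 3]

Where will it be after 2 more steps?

[0, -3]

The position changes by [-2, -3] every step.
step 4: [4, 3] + [-2, -3] → [2, 0]
step 5: [2, 0] + [-2, -3] → [0, -3]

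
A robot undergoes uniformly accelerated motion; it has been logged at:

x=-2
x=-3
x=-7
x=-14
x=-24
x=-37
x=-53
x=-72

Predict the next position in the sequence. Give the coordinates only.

Taking differences between consecutive positions: -1, -4, -7, -10, -13, -16, -19. These grow by -3 each step.
step 8: -72 − 22 → x=-94

x=-94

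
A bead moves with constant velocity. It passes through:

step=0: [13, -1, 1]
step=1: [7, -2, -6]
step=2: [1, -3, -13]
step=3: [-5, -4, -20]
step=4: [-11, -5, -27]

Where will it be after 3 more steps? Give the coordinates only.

Constant displacement of [-6, -1, -7] per step.
step 5: [-11, -5, -27] + [-6, -1, -7] → [-17, -6, -34]
step 6: [-17, -6, -34] + [-6, -1, -7] → [-23, -7, -41]
step 7: [-23, -7, -41] + [-6, -1, -7] → [-29, -8, -48]

[-29, -8, -48]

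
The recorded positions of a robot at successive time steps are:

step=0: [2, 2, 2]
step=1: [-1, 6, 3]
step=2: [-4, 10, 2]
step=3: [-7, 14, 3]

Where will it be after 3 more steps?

[-16, 26, 2]

First: linear, -3 per step → -16 at step 6.
Second: linear, +4 per step → 26 at step 6.
Third: cycles through 2, 3 every 2 steps. Step 6 lands at position 0 of the cycle → 2.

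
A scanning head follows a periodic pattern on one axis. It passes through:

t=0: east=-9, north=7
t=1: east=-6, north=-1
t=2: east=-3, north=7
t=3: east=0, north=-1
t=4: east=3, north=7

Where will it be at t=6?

east=9, north=7

East: linear, +3 per step → 9 at step 6.
North: cycles through 7, -1 every 2 steps. Step 6 lands at position 0 of the cycle → 7.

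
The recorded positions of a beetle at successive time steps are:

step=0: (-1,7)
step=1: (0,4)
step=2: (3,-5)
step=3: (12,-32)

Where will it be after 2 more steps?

The jumps are (+1,-3), (+3,-9), (+9,-27) — a geometric progression with ratio 3.
step 4: (12,-32) + (+27,-81) → (39,-113)
step 5: (39,-113) + (+81,-243) → (120,-356)

(120,-356)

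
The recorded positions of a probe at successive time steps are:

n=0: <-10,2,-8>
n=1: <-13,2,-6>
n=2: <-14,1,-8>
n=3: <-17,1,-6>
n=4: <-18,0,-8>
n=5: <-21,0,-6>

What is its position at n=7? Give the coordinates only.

The moves between consecutive positions are <-3,+0,+2>, <-1,-1,-2>, <-3,+0,+2>, <-1,-1,-2>, <-3,+0,+2>; they repeat the 2-cycle [<-3,+0,+2>, <-1,-1,-2>].
step 6: apply <-1,-1,-2> → <-22,-1,-8>
step 7: apply <-3,+0,+2> → <-25,-1,-6>

<-25,-1,-6>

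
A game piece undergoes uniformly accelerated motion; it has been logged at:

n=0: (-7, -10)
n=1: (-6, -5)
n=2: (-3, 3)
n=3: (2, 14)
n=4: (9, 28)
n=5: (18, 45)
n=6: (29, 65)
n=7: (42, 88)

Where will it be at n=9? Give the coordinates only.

(74, 143)

Successive displacements: (+1, +5), (+3, +8), (+5, +11), (+7, +14), (+9, +17), (+11, +20), (+13, +23) — each changes by (+2, +3).
step 8: (42, 88) + (+15, +26) → (57, 114)
step 9: (57, 114) + (+17, +29) → (74, 143)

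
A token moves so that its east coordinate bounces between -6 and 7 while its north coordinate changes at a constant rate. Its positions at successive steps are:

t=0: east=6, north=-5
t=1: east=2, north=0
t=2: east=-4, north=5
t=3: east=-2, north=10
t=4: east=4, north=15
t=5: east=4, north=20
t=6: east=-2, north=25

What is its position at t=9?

The east coordinate travels 6 per step and bounces off the walls at -6 and 7.
  step 7: -2 → -4
  step 8: -4 → 2
  step 9: 2 → 6
The north coordinate changes by +5 each step: at step 9 it is 40.

east=6, north=40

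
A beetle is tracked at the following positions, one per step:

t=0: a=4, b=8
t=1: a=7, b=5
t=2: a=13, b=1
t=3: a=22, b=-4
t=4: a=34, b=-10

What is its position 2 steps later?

a=67, b=-25

First differences are (+3, -3), (+6, -4), (+9, -5), (+12, -6); their common second difference is (+3, -1) (constant acceleration).
step 5: a=34, b=-10 + (+15, -7) → a=49, b=-17
step 6: a=49, b=-17 + (+18, -8) → a=67, b=-25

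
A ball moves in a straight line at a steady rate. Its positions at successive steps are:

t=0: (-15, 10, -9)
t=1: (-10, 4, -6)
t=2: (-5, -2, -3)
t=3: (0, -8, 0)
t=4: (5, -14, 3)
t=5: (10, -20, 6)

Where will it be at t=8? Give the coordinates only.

Constant displacement of (+5, -6, +3) per step.
step 6: (10, -20, 6) + (+5, -6, +3) → (15, -26, 9)
step 7: (15, -26, 9) + (+5, -6, +3) → (20, -32, 12)
step 8: (20, -32, 12) + (+5, -6, +3) → (25, -38, 15)

(25, -38, 15)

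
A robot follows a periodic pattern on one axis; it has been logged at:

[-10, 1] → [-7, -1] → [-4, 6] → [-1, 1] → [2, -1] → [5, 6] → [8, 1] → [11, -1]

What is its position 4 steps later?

First: linear, +3 per step → 23 at step 11.
Second: cycles through 1, -1, 6 every 3 steps. Step 11 lands at position 2 of the cycle → 6.

[23, 6]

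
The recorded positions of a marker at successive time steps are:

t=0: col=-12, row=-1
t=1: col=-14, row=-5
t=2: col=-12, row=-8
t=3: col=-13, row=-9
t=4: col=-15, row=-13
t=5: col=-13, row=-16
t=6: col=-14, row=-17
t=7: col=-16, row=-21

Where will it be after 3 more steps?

col=-17, row=-29

Differencing gives (-2,-4), (+2,-3), (-1,-1), (-2,-4), (+2,-3), (-1,-1), (-2,-4). This is the pattern (-2,-4), (+2,-3), (-1,-1) repeated.
step 8: apply (+2,-3) → col=-14, row=-24
step 9: apply (-1,-1) → col=-15, row=-25
step 10: apply (-2,-4) → col=-17, row=-29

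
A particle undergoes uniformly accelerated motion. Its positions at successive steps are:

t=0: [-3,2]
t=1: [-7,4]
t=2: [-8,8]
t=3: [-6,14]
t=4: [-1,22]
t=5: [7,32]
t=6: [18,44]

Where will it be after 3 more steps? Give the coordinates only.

[69,92]

First differences are [-4,+2], [-1,+4], [+2,+6], [+5,+8], [+8,+10], [+11,+12]; their common second difference is [+3,+2] (constant acceleration).
step 7: [18,44] + [+14,+14] → [32,58]
step 8: [32,58] + [+17,+16] → [49,74]
step 9: [49,74] + [+20,+18] → [69,92]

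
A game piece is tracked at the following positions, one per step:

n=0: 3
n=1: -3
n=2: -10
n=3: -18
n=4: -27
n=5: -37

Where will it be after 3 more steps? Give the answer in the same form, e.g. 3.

Successive displacements: -6, -7, -8, -9, -10 — each changes by -1.
step 6: -37 − 11 → -48
step 7: -48 − 12 → -60
step 8: -60 − 13 → -73

-73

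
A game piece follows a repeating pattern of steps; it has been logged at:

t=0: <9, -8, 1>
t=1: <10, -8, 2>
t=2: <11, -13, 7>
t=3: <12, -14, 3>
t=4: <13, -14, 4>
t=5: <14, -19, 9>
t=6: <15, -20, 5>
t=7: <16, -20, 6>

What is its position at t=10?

Differencing gives <+1, +0, +1>, <+1, -5, +5>, <+1, -1, -4>, <+1, +0, +1>, <+1, -5, +5>, <+1, -1, -4>, <+1, +0, +1>. This is the pattern <+1, +0, +1>, <+1, -5, +5>, <+1, -1, -4> repeated.
step 8: apply <+1, -5, +5> → <17, -25, 11>
step 9: apply <+1, -1, -4> → <18, -26, 7>
step 10: apply <+1, +0, +1> → <19, -26, 8>

<19, -26, 8>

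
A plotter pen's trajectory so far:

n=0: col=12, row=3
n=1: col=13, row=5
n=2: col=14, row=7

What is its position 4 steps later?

The position changes by (+1,+2) every step.
step 3: col=14, row=7 + (+1,+2) → col=15, row=9
step 4: col=15, row=9 + (+1,+2) → col=16, row=11
step 5: col=16, row=11 + (+1,+2) → col=17, row=13
step 6: col=17, row=13 + (+1,+2) → col=18, row=15

col=18, row=15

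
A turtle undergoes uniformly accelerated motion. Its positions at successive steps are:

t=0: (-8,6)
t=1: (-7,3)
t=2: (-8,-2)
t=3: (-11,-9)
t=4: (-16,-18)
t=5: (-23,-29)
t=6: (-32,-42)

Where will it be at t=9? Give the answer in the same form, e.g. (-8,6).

First differences are (+1,-3), (-1,-5), (-3,-7), (-5,-9), (-7,-11), (-9,-13); their common second difference is (-2,-2) (constant acceleration).
step 7: (-32,-42) + (-11,-15) → (-43,-57)
step 8: (-43,-57) + (-13,-17) → (-56,-74)
step 9: (-56,-74) + (-15,-19) → (-71,-93)

(-71,-93)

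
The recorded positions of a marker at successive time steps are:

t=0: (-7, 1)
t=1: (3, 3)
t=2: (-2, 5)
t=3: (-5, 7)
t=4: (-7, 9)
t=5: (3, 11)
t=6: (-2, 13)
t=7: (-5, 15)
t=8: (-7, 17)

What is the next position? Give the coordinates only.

(3, 19)

First: cycles through -7, 3, -2, -5 every 4 steps. Step 9 lands at position 1 of the cycle → 3.
Second: linear, +2 per step → 19 at step 9.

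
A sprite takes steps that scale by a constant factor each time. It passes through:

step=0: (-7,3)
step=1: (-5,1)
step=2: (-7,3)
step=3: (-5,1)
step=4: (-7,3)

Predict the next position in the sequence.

(-5,1)

The jumps are (+2,-2), (-2,+2), (+2,-2), (-2,+2) — a geometric progression with ratio -1.
step 5: (-7,3) + (+2,-2) → (-5,1)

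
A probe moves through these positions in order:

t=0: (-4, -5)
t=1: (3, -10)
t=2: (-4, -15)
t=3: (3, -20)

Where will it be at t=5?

First: cycles through -4, 3 every 2 steps. Step 5 lands at position 1 of the cycle → 3.
Second: linear, -5 per step → -30 at step 5.

(3, -30)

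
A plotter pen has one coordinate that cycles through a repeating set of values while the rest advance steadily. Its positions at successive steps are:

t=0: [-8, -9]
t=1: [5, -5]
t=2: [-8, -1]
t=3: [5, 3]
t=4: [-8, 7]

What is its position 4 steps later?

First: cycles through -8, 5 every 2 steps. Step 8 lands at position 0 of the cycle → -8.
Second: linear, +4 per step → 23 at step 8.

[-8, 23]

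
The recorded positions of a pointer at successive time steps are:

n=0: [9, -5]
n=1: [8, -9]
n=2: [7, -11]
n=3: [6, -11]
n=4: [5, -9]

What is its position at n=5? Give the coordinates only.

Taking differences between consecutive positions: [-1, -4], [-1, -2], [-1, +0], [-1, +2]. These grow by [+0, +2] each step.
step 5: [5, -9] + [-1, +4] → [4, -5]

[4, -5]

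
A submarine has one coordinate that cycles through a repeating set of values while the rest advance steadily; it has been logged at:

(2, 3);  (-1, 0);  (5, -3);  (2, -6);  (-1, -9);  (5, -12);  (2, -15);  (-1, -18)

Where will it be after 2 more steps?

The first coordinate repeats the cycle [2, -1, 5] with period 3; step 9 mod 3 = 0, giving 2.
The second coordinate changes by -3 each step, so at step 9 it is 3 + 9·(-3) = -24.

(2, -24)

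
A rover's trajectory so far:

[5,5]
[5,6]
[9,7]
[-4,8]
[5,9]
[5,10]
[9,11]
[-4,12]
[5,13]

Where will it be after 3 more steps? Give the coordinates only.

[-4,16]

The first coordinate repeats the cycle [5, 5, 9, -4] with period 4; step 11 mod 4 = 3, giving -4.
The second coordinate changes by +1 each step, so at step 11 it is 5 + 11·(1) = 16.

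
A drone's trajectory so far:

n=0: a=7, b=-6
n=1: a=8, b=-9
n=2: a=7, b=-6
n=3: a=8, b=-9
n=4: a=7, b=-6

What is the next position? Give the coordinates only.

Consecutive displacements (+1, -3), (-1, +3), (+1, -3), (-1, +3) scale by a factor of -1 each step.
step 5: a=7, b=-6 + (+1, -3) → a=8, b=-9

a=8, b=-9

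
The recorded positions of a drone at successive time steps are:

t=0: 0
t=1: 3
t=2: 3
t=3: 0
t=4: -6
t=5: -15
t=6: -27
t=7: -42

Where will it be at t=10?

-105

Taking differences between consecutive positions: +3, +0, -3, -6, -9, -12, -15. These grow by -3 each step.
step 8: -42 − 18 → -60
step 9: -60 − 21 → -81
step 10: -81 − 24 → -105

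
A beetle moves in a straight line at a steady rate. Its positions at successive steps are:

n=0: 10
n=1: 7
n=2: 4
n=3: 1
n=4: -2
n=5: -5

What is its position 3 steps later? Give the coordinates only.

Constant displacement of -3 per step.
step 6: -5 − 3 → -8
step 7: -8 − 3 → -11
step 8: -11 − 3 → -14

-14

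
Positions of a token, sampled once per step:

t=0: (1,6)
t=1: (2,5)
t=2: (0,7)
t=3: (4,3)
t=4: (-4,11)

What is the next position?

(12,-5)

Step-to-step displacements: (+1,-1), (-2,+2), (+4,-4), (-8,+8); each is -2× the previous.
step 5: (-4,11) + (+16,-16) → (12,-5)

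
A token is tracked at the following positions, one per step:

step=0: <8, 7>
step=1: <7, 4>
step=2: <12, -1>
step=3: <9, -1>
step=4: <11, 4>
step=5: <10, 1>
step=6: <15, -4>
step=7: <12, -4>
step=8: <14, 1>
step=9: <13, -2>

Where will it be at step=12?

<17, -2>

The moves between consecutive positions are <-1, -3>, <+5, -5>, <-3, +0>, <+2, +5>, <-1, -3>, <+5, -5>, <-3, +0>, <+2, +5>, <-1, -3>; they repeat the 4-cycle [<-1, -3>, <+5, -5>, <-3, +0>, <+2, +5>].
step 10: apply <+5, -5> → <18, -7>
step 11: apply <-3, +0> → <15, -7>
step 12: apply <+2, +5> → <17, -2>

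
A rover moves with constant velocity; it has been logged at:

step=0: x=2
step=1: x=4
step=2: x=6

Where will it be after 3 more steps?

Constant displacement of +2 per step.
step 3: 6 + 2 → x=8
step 4: 8 + 2 → x=10
step 5: 10 + 2 → x=12

x=12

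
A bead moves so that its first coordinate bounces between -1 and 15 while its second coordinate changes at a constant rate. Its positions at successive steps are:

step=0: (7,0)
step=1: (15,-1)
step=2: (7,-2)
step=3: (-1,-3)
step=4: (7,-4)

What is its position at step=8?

The first coordinate reflects between -1 and 15, moving 8 per step.
  step 5: 7 → 15
  step 6: 15 → 7
  step 7: 7 → -1
  step 8: -1 → 7
The second coordinate changes by -1 each step: at step 8 it is -8.

(7,-8)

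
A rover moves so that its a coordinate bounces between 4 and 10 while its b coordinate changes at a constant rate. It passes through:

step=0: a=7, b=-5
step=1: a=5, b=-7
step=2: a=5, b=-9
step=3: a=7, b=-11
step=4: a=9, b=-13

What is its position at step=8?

The a coordinate travels 2 per step and bounces off the walls at 4 and 10.
  step 5: 9 → 9
  step 6: 9 → 7
  step 7: 7 → 5
  step 8: 5 → 5
The b coordinate changes by -2 each step: at step 8 it is -21.

a=5, b=-21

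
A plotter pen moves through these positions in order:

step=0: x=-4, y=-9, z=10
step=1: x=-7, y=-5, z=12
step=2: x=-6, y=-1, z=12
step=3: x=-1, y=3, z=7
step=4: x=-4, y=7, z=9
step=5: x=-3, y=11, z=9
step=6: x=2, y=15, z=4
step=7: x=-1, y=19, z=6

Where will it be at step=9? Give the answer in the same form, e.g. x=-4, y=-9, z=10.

The moves between consecutive positions are (-3,+4,+2), (+1,+4,+0), (+5,+4,-5), (-3,+4,+2), (+1,+4,+0), (+5,+4,-5), (-3,+4,+2); they repeat the 3-cycle [(-3,+4,+2), (+1,+4,+0), (+5,+4,-5)].
step 8: apply (+1,+4,+0) → x=0, y=23, z=6
step 9: apply (+5,+4,-5) → x=5, y=27, z=1

x=5, y=27, z=1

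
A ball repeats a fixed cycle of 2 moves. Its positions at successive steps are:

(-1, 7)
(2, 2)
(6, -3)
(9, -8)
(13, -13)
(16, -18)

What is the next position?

(20, -23)

The moves between consecutive positions are (+3, -5), (+4, -5), (+3, -5), (+4, -5), (+3, -5); they repeat the 2-cycle [(+3, -5), (+4, -5)].
step 6: apply (+4, -5) → (20, -23)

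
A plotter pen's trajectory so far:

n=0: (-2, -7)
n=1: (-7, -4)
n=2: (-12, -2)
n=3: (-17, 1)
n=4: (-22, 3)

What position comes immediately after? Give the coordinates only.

Step-to-step displacements: (-5, +3), (-5, +2), (-5, +3), (-5, +2) — a repeating cycle of length 2.
step 5: apply (-5, +3) → (-27, 6)

(-27, 6)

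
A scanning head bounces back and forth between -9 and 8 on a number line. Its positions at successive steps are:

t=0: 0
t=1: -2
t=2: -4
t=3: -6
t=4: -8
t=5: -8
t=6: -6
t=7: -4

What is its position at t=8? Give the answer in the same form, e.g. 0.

The value travels 2 per step and bounces off the walls at -9 and 8.
  step 8: -4 → -2

-2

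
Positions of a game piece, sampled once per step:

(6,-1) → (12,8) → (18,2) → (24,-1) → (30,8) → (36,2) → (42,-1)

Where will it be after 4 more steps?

The first coordinate changes by +6 each step, so at step 10 it is 6 + 10·(6) = 66.
The second coordinate repeats the cycle [-1, 8, 2] with period 3; step 10 mod 3 = 1, giving 8.

(66,8)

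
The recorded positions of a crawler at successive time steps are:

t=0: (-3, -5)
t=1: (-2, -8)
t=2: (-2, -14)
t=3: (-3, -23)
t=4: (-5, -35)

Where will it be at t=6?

Successive displacements: (+1, -3), (+0, -6), (-1, -9), (-2, -12) — each changes by (-1, -3).
step 5: (-5, -35) + (-3, -15) → (-8, -50)
step 6: (-8, -50) + (-4, -18) → (-12, -68)

(-12, -68)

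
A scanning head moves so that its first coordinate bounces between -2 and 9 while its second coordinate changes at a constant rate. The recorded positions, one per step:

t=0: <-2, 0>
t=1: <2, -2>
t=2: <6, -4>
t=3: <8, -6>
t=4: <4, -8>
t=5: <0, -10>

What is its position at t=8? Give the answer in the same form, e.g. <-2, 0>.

<8, -16>

The first coordinate reflects between -2 and 9, moving 4 per step.
  step 6: 0 → 0
  step 7: 0 → 4
  step 8: 4 → 8
The second coordinate changes by -2 each step: at step 8 it is -16.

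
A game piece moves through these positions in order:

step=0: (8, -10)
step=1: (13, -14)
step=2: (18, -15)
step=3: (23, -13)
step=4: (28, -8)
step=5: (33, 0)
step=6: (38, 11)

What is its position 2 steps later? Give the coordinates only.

(48, 42)

First differences are (+5, -4), (+5, -1), (+5, +2), (+5, +5), (+5, +8), (+5, +11); their common second difference is (+0, +3) (constant acceleration).
step 7: (38, 11) + (+5, +14) → (43, 25)
step 8: (43, 25) + (+5, +17) → (48, 42)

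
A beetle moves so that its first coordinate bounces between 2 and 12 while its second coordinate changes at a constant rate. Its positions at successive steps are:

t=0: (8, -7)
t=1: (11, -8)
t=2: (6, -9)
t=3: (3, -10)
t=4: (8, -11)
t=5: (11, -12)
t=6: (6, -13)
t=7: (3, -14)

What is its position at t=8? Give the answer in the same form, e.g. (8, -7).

(8, -15)

The first coordinate travels 5 per step and bounces off the walls at 2 and 12.
  step 8: 3 → 8
The second coordinate changes by -1 each step: at step 8 it is -15.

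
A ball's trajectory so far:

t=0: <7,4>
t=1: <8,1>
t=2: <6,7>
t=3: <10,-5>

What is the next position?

Consecutive displacements <+1,-3>, <-2,+6>, <+4,-12> scale by a factor of -2 each step.
step 4: <10,-5> + <-8,+24> → <2,19>

<2,19>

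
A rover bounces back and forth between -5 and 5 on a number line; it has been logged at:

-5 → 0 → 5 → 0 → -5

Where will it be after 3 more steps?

0

The value reflects between -5 and 5, moving 5 per step.
  step 5: -5 → 0
  step 6: 0 → 5
  step 7: 5 → 0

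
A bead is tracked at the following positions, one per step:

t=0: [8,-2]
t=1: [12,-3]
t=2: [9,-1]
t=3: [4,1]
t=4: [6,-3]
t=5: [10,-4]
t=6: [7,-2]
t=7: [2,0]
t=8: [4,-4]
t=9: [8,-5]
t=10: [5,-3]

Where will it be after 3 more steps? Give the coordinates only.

The moves between consecutive positions are [+4,-1], [-3,+2], [-5,+2], [+2,-4], [+4,-1], [-3,+2], [-5,+2], [+2,-4], [+4,-1], [-3,+2]; they repeat the 4-cycle [[+4,-1], [-3,+2], [-5,+2], [+2,-4]].
step 11: apply [-5,+2] → [0,-1]
step 12: apply [+2,-4] → [2,-5]
step 13: apply [+4,-1] → [6,-6]

[6,-6]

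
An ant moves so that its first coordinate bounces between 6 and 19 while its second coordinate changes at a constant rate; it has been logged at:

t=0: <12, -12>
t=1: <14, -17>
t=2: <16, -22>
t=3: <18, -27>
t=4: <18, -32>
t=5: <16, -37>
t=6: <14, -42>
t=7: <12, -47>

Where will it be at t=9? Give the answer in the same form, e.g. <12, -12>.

The first coordinate travels 2 per step and bounces off the walls at 6 and 19.
  step 8: 12 → 10
  step 9: 10 → 8
The second coordinate changes by -5 each step: at step 9 it is -57.

<8, -57>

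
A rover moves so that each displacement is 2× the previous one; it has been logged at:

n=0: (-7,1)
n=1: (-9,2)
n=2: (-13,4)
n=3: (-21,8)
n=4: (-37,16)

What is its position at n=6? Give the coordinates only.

(-133,64)

Consecutive displacements (-2,+1), (-4,+2), (-8,+4), (-16,+8) scale by a factor of 2 each step.
step 5: (-37,16) + (-32,+16) → (-69,32)
step 6: (-69,32) + (-64,+32) → (-133,64)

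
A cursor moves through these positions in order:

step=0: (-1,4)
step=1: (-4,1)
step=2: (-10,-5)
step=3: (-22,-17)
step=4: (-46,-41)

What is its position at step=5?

(-94,-89)

The jumps are (-3,-3), (-6,-6), (-12,-12), (-24,-24) — a geometric progression with ratio 2.
step 5: (-46,-41) + (-48,-48) → (-94,-89)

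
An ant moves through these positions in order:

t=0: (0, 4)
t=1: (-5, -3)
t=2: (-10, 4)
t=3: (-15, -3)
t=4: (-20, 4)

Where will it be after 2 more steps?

First: linear, -5 per step → -30 at step 6.
Second: cycles through 4, -3 every 2 steps. Step 6 lands at position 0 of the cycle → 4.

(-30, 4)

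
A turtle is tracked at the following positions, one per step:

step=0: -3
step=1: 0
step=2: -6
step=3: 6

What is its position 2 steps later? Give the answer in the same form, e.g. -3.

30

Consecutive displacements +3, -6, +12 scale by a factor of -2 each step.
step 4: 6 − 24 → -18
step 5: -18 + 48 → 30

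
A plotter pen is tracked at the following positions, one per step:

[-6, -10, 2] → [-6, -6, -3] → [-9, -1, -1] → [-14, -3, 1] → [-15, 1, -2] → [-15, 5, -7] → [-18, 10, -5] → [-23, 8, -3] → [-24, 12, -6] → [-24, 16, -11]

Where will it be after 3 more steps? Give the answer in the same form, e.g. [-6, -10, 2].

The moves between consecutive positions are [+0, +4, -5], [-3, +5, +2], [-5, -2, +2], [-1, +4, -3], [+0, +4, -5], [-3, +5, +2], [-5, -2, +2], [-1, +4, -3], [+0, +4, -5]; they repeat the 4-cycle [[+0, +4, -5], [-3, +5, +2], [-5, -2, +2], [-1, +4, -3]].
step 10: apply [-3, +5, +2] → [-27, 21, -9]
step 11: apply [-5, -2, +2] → [-32, 19, -7]
step 12: apply [-1, +4, -3] → [-33, 23, -10]

[-33, 23, -10]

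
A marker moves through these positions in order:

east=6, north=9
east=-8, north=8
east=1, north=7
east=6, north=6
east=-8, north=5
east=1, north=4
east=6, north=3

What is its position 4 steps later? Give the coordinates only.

east=-8, north=-1

The east coordinate repeats the cycle [6, -8, 1] with period 3; step 10 mod 3 = 1, giving -8.
The north coordinate changes by -1 each step, so at step 10 it is 9 + 10·(-1) = -1.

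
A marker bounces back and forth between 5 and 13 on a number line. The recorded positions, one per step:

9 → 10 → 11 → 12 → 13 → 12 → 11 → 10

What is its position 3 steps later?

7

The value reflects between 5 and 13, moving 1 per step.
  step 8: 10 → 9
  step 9: 9 → 8
  step 10: 8 → 7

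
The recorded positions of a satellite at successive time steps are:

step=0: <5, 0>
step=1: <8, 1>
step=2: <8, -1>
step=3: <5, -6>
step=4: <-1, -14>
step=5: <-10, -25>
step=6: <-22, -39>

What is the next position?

<-37, -56>

Taking differences between consecutive positions: <+3, +1>, <+0, -2>, <-3, -5>, <-6, -8>, <-9, -11>, <-12, -14>. These grow by <-3, -3> each step.
step 7: <-22, -39> + <-15, -17> → <-37, -56>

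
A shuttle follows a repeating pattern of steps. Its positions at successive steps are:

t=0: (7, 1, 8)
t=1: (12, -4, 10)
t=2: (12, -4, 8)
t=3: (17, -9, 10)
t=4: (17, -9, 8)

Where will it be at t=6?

Differencing gives (+5, -5, +2), (+0, +0, -2), (+5, -5, +2), (+0, +0, -2). This is the pattern (+5, -5, +2), (+0, +0, -2) repeated.
step 5: apply (+5, -5, +2) → (22, -14, 10)
step 6: apply (+0, +0, -2) → (22, -14, 8)

(22, -14, 8)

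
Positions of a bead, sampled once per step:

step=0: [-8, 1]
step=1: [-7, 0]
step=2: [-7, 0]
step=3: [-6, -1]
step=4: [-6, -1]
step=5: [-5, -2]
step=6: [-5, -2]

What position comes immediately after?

[-4, -3]

The moves between consecutive positions are [+1, -1], [+0, +0], [+1, -1], [+0, +0], [+1, -1], [+0, +0]; they repeat the 2-cycle [[+1, -1], [+0, +0]].
step 7: apply [+1, -1] → [-4, -3]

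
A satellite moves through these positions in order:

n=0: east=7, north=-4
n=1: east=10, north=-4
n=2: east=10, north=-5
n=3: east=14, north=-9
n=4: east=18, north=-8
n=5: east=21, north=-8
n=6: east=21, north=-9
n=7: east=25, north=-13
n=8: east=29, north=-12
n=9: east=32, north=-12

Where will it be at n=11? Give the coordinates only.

Differencing gives (+3, +0), (+0, -1), (+4, -4), (+4, +1), (+3, +0), (+0, -1), (+4, -4), (+4, +1), (+3, +0). This is the pattern (+3, +0), (+0, -1), (+4, -4), (+4, +1) repeated.
step 10: apply (+0, -1) → east=32, north=-13
step 11: apply (+4, -4) → east=36, north=-17

east=36, north=-17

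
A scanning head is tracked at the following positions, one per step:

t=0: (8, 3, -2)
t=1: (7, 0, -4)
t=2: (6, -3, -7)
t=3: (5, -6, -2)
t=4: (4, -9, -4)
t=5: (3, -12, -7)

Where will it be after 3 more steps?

The first coordinate changes by -1 each step, so at step 8 it is 8 + 8·(-1) = 0.
The second coordinate changes by -3 each step, so at step 8 it is 3 + 8·(-3) = -21.
The third coordinate repeats the cycle [-2, -4, -7] with period 3; step 8 mod 3 = 2, giving -7.

(0, -21, -7)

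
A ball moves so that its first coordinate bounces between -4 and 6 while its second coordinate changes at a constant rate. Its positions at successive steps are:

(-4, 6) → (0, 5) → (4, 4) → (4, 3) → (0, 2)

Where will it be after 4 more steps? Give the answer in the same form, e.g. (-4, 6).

The first coordinate reflects between -4 and 6, moving 4 per step.
  step 5: 0 → -4
  step 6: -4 → 0
  step 7: 0 → 4
  step 8: 4 → 4
The second coordinate changes by -1 each step: at step 8 it is -2.

(4, -2)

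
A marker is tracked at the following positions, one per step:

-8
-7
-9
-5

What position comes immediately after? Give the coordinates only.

Step-to-step displacements: +1, -2, +4; each is -2× the previous.
step 4: -5 − 8 → -13

-13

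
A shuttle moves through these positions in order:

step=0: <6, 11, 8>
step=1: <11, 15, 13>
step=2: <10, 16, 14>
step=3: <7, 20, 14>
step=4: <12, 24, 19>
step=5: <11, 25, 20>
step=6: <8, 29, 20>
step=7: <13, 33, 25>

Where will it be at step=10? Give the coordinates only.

The moves between consecutive positions are <+5, +4, +5>, <-1, +1, +1>, <-3, +4, +0>, <+5, +4, +5>, <-1, +1, +1>, <-3, +4, +0>, <+5, +4, +5>; they repeat the 3-cycle [<+5, +4, +5>, <-1, +1, +1>, <-3, +4, +0>].
step 8: apply <-1, +1, +1> → <12, 34, 26>
step 9: apply <-3, +4, +0> → <9, 38, 26>
step 10: apply <+5, +4, +5> → <14, 42, 31>

<14, 42, 31>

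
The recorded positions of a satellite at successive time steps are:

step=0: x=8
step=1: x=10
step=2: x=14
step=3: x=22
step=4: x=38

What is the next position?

Step-to-step displacements: +2, +4, +8, +16; each is 2× the previous.
step 5: 38 + 32 → x=70

x=70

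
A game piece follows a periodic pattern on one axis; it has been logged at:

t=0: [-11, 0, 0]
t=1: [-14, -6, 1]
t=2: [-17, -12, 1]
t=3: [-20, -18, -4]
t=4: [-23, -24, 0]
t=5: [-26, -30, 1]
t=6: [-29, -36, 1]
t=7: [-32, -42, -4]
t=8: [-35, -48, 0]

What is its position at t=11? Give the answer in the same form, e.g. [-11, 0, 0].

[-44, -66, -4]

First: linear, -3 per step → -44 at step 11.
Second: linear, -6 per step → -66 at step 11.
Third: cycles through 0, 1, 1, -4 every 4 steps. Step 11 lands at position 3 of the cycle → -4.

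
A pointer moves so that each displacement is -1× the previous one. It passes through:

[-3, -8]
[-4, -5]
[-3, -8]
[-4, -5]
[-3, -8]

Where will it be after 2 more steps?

Consecutive displacements [-1, +3], [+1, -3], [-1, +3], [+1, -3] scale by a factor of -1 each step.
step 5: [-3, -8] + [-1, +3] → [-4, -5]
step 6: [-4, -5] + [+1, -3] → [-3, -8]

[-3, -8]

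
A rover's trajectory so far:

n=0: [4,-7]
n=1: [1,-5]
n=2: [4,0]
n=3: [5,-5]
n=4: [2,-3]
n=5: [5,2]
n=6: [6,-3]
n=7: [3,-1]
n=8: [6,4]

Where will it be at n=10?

[4,1]

Step-to-step displacements: [-3,+2], [+3,+5], [+1,-5], [-3,+2], [+3,+5], [+1,-5], [-3,+2], [+3,+5] — a repeating cycle of length 3.
step 9: apply [+1,-5] → [7,-1]
step 10: apply [-3,+2] → [4,1]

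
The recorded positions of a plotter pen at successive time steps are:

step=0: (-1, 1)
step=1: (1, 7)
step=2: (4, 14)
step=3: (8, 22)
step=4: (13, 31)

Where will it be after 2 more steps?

(26, 52)

Taking differences between consecutive positions: (+2, +6), (+3, +7), (+4, +8), (+5, +9). These grow by (+1, +1) each step.
step 5: (13, 31) + (+6, +10) → (19, 41)
step 6: (19, 41) + (+7, +11) → (26, 52)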